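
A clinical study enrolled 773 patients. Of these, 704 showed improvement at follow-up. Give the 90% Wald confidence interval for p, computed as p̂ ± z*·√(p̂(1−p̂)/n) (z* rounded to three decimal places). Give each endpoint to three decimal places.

(0.894, 0.928)

The sample proportion is 704/773 = 0.91074.
Standard error of p̂: √(0.081295/773) = √0.000105168 = 0.010255.
z* = 1.645 at the 90% level.
Margin = 1.645·0.010255 = 0.01687.
So the interval runs from 0.894 to 0.928.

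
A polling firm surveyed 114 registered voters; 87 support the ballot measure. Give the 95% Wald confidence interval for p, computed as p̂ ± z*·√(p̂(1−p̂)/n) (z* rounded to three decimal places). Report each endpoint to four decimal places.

With x = 87 successes in n = 114, p̂ = 0.76316.
SE = √(p̂(1−p̂)/n) = √(0.180748/114) = 0.039818.
For 95% confidence, z* = 1.960.
Margin = 1.960·0.039818 = 0.07804.
So the interval runs from 0.6851 to 0.8412.

(0.6851, 0.8412)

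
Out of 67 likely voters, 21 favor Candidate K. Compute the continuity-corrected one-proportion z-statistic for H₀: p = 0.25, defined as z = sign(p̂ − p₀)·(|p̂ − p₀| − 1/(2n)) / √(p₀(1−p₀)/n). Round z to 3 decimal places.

z = 1.058

With x = 21 successes in n = 67, p̂ = 0.31343. p̂ − p₀ = 0.063433.
1/(2n) = 0.007463.
Corrected numerator: |0.063433| − 0.007463 = 0.055970.
Under H₀, SE = √(p₀(1−p₀)/n) = √(0.25·0.75/67) = √0.002798507 = 0.052901.
z = (+)0.055970/0.052901 = 1.058.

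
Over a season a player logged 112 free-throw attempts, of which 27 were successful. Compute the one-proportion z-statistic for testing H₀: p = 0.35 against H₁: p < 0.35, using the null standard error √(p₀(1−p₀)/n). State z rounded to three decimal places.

z = -2.417

Sample proportion p̂ = 27/112 = 0.24107.
Null standard error: √(0.35·0.65/112) = √0.002031250 = 0.045069.
Test statistic: z = -0.10893/0.045069 = -2.417.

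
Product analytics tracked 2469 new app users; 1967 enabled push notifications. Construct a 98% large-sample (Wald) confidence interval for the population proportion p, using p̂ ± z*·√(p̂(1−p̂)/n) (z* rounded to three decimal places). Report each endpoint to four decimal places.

(0.7778, 0.8155)

p̂ = 1967/2469 = 0.79668.
SE = √(p̂(1−p̂)/n) = √(0.161982/2469) = 0.008100.
The 98% critical value is z* = 2.326.
Margin = 2.326·0.008100 = 0.01884.
So the interval runs from 0.7778 to 0.8155.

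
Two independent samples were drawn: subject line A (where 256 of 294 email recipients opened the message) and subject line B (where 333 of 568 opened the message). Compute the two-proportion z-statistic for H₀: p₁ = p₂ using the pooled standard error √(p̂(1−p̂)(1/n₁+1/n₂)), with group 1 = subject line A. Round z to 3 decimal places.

Sample proportions: p̂₁ = 256/294 = 0.87075 and p̂₂ = 333/568 = 0.58627.
Pooling: p̂ = 589/862 = 0.68329.
Pooled SE = √[0.2164031·0.00516192] ≈ 0.033422.
z = 0.28448/0.033422 = 8.512.

z = 8.512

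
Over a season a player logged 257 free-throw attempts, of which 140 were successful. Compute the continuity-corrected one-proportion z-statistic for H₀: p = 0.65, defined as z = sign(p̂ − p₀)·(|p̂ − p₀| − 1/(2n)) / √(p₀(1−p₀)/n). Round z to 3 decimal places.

With x = 140 successes in n = 257, p̂ = 0.54475. p̂ − p₀ = -0.105253.
Continuity correction 1/(2n) = 1/514 = 0.001946.
Corrected numerator: |-0.105253| − 0.001946 = 0.103307.
Under H₀, SE = √(p₀(1−p₀)/n) = √(0.65·0.35/257) = √0.000885214 = 0.029753.
z = −0.103307/0.029753 = -3.472.

z = -3.472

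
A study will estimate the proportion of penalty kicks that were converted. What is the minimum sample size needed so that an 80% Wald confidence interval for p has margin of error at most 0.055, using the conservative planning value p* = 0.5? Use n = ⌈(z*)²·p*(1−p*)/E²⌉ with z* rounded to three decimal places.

n = 136

z* = 1.282 at the 80% level.
p*(1−p*) = 0.2500.
(z*)²·p*(1−p*)/E² = 1.643524·0.2500/0.003025 = 135.828.
Rounding up, n = 136.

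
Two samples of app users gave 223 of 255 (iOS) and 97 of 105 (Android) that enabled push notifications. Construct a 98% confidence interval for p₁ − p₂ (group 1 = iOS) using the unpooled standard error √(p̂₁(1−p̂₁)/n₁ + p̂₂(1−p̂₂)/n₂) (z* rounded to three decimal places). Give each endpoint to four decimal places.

p̂₁ = 0.87451, p̂₂ = 0.92381, so the observed difference is -0.04930.
SE = √(0.000430362 + 0.000670338) = √0.001100700 = 0.033177.
For 98% confidence, z* = 2.326. Margin = 2.326·0.033177 = 0.07717.
Interval: -0.04930 ± 0.07717 → (-0.1265, 0.0279).

(-0.1265, 0.0279)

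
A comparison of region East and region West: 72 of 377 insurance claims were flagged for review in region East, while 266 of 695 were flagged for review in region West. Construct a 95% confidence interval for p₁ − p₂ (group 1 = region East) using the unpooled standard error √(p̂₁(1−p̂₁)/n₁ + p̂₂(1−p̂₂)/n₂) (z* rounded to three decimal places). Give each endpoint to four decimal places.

p̂₁ = 72/377 = 0.19098, p̂₂ = 266/695 = 0.38273; p̂₁ − p̂₂ = -0.19175.
Unpooled SE = √(p̂₁(1−p̂₁)/n₁ + p̂₂(1−p̂₂)/n₂) = √(0.000409834 + 0.000339926) = 0.027382.
The 95% critical value is z* = 1.960. Margin of error = 0.05367.
Interval: -0.19175 ± 0.05367 → (-0.2454, -0.1381).

(-0.2454, -0.1381)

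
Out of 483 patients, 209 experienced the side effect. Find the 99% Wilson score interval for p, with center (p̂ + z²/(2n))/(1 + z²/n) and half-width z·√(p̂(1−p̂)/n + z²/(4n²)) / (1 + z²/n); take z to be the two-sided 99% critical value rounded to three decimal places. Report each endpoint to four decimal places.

(0.3759, 0.4913)

Here p̂ = 209/483 = 0.43271 and z = 2.576 (z² = 6.635776).
Denominator 1 + z²/n = 1 + 6.635776/483 = 1.013739.
Adjusted center: (0.43271 + z²/(2n))/1.013739 = 0.43362.
Radicand: p̂(1−p̂)/n + z²/(4n²) = 0.000508224 + 0.000007111 = 0.000515335.
Half-width = 2.576·√0.000515335/1.013739 = 0.05769.
CI: 0.43362 ± 0.05769 = (0.3759, 0.4913).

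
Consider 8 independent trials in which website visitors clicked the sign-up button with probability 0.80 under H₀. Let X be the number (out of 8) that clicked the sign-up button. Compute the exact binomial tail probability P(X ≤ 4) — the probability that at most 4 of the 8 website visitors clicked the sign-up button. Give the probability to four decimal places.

P = 0.0563

X is binomial with n = 8 and p = 0.80.
P(X ≤ 4) = Σ_{j=0}^{4} C(8,j)·0.80^j·0.20^{8−j}.
= 0.000003 + 0.000082 + 0.001147 + 0.009175 + 0.045875 = 0.0563.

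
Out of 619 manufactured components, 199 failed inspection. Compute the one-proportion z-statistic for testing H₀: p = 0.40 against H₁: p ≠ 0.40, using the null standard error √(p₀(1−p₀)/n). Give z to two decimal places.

With x = 199 successes in n = 619, p̂ = 0.32149.
Under H₀, SE = √(p₀(1−p₀)/n) = √(0.40·0.60/619) = √0.000387722 = 0.019691.
z = (p̂ − p₀)/SE = (0.32149 − 0.40)/0.019691 = -3.99.

z = -3.99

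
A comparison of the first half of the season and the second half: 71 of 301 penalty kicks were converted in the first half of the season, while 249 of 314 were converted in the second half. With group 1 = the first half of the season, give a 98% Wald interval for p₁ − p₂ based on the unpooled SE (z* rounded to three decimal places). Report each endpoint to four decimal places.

(-0.6350, -0.4792)

p̂₁ = 0.23588, p̂₂ = 0.79299, so the observed difference is -0.55711.
SE = √(0.000598807 + 0.000522786) = √0.001121593 = 0.033490.
The 98% critical value is z* = 2.326. Margin of error = 0.07790.
Interval: -0.55711 ± 0.07790 → (-0.6350, -0.4792).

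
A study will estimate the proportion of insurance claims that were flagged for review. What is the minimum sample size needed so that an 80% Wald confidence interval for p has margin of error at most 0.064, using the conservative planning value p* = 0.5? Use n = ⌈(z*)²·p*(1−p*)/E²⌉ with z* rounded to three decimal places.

n = 101

For 80% confidence, z* = 1.282.
p*(1−p*) = 0.50·0.50 = 0.2500.
Required n before rounding: 1.643524 × 0.2500 / 0.064² = 100.313.
Rounding up, n = 101.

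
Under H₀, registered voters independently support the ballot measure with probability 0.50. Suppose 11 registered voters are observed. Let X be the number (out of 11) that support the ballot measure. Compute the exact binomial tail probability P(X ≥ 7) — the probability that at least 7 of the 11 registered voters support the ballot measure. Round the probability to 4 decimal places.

X ~ Binomial(n=11, p=0.50).
P(X ≥ 7) = Σ_{j=7}^{11} C(11,j)·0.50^j·0.50^{11−j}.
= 0.161133 + 0.080566 + 0.026855 + 0.005371 + 0.000488 = 0.2744.

P = 0.2744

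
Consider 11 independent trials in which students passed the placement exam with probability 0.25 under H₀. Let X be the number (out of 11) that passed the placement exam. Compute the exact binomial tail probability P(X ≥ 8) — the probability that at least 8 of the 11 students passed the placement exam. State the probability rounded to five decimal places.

X ~ Binomial(n=11, p=0.25).
P(X ≥ 8) = C(11,8)·0.25^8·0.75^3 + C(11,9)·0.25^9·0.75^2 + C(11,10)·0.25^10·0.75^1 + C(11,11)·0.25^11·0.75^0.
= 0.001062 + 0.000118 + 0.000008 + 0.000000 = 0.00119.

P = 0.00119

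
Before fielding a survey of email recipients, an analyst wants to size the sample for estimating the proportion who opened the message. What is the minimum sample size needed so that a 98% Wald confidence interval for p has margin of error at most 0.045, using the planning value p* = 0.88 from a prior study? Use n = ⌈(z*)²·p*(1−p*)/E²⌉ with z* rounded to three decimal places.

z* = 2.326 at the 98% level.
p*(1−p*) = 0.88·0.12 = 0.1056.
Required n before rounding: 5.410276 × 0.1056 / 0.045² = 282.136.
⌈282.136⌉ = 283.

n = 283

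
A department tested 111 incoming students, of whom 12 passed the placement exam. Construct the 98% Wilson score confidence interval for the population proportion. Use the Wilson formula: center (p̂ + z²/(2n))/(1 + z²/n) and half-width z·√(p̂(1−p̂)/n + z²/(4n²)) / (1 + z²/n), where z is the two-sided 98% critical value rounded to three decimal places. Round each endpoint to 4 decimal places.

Here p̂ = 12/111 = 0.10811 and z = 2.326 (z² = 5.410276).
1 + z²/n = 1.048741.
Adjusted center: (0.10811 + z²/(2n))/1.048741 = 0.12632.
Radicand: p̂(1−p̂)/n + z²/(4n²) = 0.000868655 + 0.000109778 = 0.000978433.
Half-width = 2.326·√0.000978433/1.048741 = 0.06938.
So the interval runs from 0.0569 to 0.1957.

(0.0569, 0.1957)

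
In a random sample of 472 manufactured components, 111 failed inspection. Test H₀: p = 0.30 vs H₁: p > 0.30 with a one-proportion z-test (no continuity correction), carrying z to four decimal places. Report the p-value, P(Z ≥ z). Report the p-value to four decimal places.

Sample proportion p̂ = 111/472 = 0.23517.
Null standard error: √(0.30·0.70/472) = √0.000444915 = 0.021093.
z = (p̂ − p₀)/SE = (111/472 − 0.30)/0.021093 ≈ -3.0736.
From the standard normal, P(Z ≥ z) = 0.9989.

p-value = 0.9989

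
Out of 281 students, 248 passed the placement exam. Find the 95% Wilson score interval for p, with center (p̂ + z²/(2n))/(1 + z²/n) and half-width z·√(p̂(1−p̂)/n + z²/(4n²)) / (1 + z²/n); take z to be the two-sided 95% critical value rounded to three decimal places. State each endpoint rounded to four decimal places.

(0.8397, 0.9151)

Here p̂ = 248/281 = 0.88256 and z = 1.960 (z² = 3.841600).
Denominator 1 + z²/n = 1 + 3.841600/281 = 1.013671.
Center = (0.88256 + 0.006836)/1.013671 = 0.87740.
Radicand: p̂(1−p̂)/n + z²/(4n²) = 0.000368847 + 0.000012163 = 0.000381010.
Half-width = 1.960·√0.000381010/1.013671 = 0.03774.
Interval: 0.87740 ± 0.03774 → (0.8397, 0.9151).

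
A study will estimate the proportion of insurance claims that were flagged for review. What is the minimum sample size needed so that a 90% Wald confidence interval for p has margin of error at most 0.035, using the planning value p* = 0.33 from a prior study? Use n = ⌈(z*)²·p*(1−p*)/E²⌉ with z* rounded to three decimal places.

n = 489

The 90% critical value is z* = 1.645.
p*(1−p*) = 0.33·0.67 = 0.2211.
(z*)²·p*(1−p*)/E² = 2.706025·0.2211/0.001225 = 488.410.
Rounding up, n = 489.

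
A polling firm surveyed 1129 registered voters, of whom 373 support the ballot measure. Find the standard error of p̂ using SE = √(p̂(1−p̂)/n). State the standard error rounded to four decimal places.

With x = 373 successes in n = 1129, p̂ = 0.33038.
p̂(1−p̂) = 0.33038·0.66962 = 0.221229.
SE = √(0.221229/1129) = 0.0140.

SE = 0.0140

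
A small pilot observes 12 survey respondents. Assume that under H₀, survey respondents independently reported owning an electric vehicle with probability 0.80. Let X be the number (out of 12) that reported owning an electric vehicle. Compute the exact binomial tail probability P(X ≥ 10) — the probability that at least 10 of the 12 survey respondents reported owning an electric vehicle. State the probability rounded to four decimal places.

P = 0.5583

X ~ Binomial(n=12, p=0.80).
P(X ≥ 10) = C(12,10)·0.80^10·0.20^2 + C(12,11)·0.80^11·0.20^1 + C(12,12)·0.80^12·0.20^0.
= 0.283468 + 0.206158 + 0.068719 = 0.5583.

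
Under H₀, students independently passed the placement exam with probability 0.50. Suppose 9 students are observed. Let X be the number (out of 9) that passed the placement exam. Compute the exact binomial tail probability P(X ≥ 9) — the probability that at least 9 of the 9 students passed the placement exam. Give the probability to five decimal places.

P = 0.00195

X is binomial with n = 9 and p = 0.50.
P(X ≥ 9) = C(9,9)·0.50^9·0.50^0.
= 0.001953 = 0.00195.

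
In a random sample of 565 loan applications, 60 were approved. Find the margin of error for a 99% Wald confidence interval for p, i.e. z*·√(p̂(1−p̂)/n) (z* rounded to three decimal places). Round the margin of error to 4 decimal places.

ME = 0.0334

With x = 60 successes in n = 565, p̂ = 0.10619.
Standard error of p̂: √(0.094917/565) = √0.000167995 = 0.012961.
The 99% critical value is z* = 2.576.
Margin of error = z*·SE = 2.576 × 0.012961 = 0.0334.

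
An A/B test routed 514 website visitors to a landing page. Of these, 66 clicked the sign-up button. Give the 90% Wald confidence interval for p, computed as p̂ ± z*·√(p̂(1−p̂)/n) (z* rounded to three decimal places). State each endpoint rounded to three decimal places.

(0.104, 0.153)

p̂ = 66/514 = 0.12840.
SE(p̂) = √(0.12840·0.87160/514) = 0.014756.
The 90% critical value is z* = 1.645.
Margin = 1.645·0.014756 = 0.02427.
CI: 0.12840 ± 0.02427 = (0.104, 0.153).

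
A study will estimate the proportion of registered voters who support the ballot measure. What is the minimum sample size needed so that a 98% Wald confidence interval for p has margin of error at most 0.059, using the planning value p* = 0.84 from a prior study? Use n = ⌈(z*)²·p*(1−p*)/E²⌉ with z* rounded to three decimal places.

n = 209

The 98% critical value is z* = 2.326.
p*(1−p*) = 0.84·0.16 = 0.1344.
Required n before rounding: 5.410276 × 0.1344 / 0.059² = 208.889.
⌈208.889⌉ = 209.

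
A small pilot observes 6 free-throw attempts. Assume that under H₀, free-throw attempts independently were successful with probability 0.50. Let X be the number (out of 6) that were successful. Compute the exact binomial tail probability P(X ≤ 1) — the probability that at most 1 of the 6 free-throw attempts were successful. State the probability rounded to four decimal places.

P = 0.1094

X ~ Binomial(n=6, p=0.50).
P(X ≤ 1) = C(6,0)·0.50^0·0.50^6 + C(6,1)·0.50^1·0.50^5.
= 0.015625 + 0.093750 = 0.1094.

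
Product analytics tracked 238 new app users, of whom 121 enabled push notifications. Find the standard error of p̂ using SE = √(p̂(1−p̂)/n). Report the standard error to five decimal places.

SE = 0.03241

The sample proportion is 121/238 = 0.50840.
p̂(1−p̂) = 0.50840·0.49160 = 0.249929.
SE = √(0.249929/238) = √0.001050122 = 0.03241.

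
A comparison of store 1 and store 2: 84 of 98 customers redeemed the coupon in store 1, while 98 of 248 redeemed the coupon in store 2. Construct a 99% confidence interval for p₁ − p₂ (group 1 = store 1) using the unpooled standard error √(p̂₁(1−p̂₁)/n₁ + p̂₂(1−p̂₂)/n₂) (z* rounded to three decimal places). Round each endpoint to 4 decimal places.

(0.3408, 0.5832)

p̂₁ = 0.85714, p̂₂ = 0.39516, so the observed difference is 0.46198.
Unpooled SE = √(p̂₁(1−p̂₁)/n₁ + p̂₂(1−p̂₂)/n₂) = √(0.001249479 + 0.000963745) = 0.047045.
For 99% confidence, z* = 2.576. Margin of error = 0.12119.
CI: 0.46198 ± 0.12119 = (0.3408, 0.5832).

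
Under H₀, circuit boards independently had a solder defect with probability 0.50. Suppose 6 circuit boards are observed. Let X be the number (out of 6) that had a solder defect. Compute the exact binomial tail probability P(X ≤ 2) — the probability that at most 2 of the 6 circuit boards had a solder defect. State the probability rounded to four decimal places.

X ~ Binomial(n=6, p=0.50).
P(X ≤ 2) = C(6,0)·0.50^0·0.50^6 + C(6,1)·0.50^1·0.50^5 + C(6,2)·0.50^2·0.50^4.
= 0.015625 + 0.093750 + 0.234375 = 0.3438.

P = 0.3438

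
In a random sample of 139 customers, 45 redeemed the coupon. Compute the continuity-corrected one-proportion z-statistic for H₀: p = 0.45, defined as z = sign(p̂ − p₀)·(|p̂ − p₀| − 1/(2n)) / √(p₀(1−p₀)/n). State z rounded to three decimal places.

z = -2.907

p̂ = 45/139 = 0.32374. p̂ − p₀ = -0.126259.
1/(2n) = 0.003597.
Corrected numerator: |-0.126259| − 0.003597 = 0.122662.
Under H₀, SE = √(p₀(1−p₀)/n) = √(0.45·0.55/139) = √0.001780576 = 0.042197.
z = (−)0.122662/0.042197 = -2.907.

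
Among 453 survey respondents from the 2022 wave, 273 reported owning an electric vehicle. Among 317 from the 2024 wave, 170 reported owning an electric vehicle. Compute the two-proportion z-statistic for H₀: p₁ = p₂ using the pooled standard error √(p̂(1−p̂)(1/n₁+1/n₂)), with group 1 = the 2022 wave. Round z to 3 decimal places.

p̂₁ = 273/453 = 0.60265, p̂₂ = 170/317 = 0.53628.
Pooling: p̂ = 443/770 = 0.57532.
Pooled SE = √[0.2443262·0.00536208] ≈ 0.036195.
z = (p̂₁ − p̂₂)/SE = (0.60265 − 0.53628)/0.036195 = 0.06637/0.036195 = 1.834.

z = 1.834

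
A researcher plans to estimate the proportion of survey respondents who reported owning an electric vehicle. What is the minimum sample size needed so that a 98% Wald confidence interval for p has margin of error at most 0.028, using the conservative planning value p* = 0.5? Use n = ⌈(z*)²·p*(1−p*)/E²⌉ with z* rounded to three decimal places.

z* = 2.326 at the 98% level.
p*(1−p*) = 0.2500.
(z*)²·p*(1−p*)/E² = 5.410276·0.2500/0.000784 = 1725.216.
Rounding up, n = 1726.

n = 1726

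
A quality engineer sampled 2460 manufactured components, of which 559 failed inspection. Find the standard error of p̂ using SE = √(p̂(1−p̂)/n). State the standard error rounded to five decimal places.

With x = 559 successes in n = 2460, p̂ = 0.22724.
p̂(1−p̂) = 0.175602.
Dividing by n and taking the root: √0.000071383 = 0.00845.

SE = 0.00845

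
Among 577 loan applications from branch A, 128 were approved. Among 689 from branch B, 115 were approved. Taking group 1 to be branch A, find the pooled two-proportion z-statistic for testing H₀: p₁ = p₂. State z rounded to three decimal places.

z = 2.472

Sample proportions: p̂₁ = 128/577 = 0.22184 and p̂₂ = 115/689 = 0.16691.
Pooling: p̂ = 243/1266 = 0.19194.
SE = √[p̂(1−p̂)(1/n₁+1/n₂)] = √[0.19194·0.80806·(1/577+1/689)] ≈ 0.022224.
z = (p̂₁ − p̂₂)/SE = (0.22184 − 0.16691)/0.022224 = 0.05493/0.022224 = 2.472.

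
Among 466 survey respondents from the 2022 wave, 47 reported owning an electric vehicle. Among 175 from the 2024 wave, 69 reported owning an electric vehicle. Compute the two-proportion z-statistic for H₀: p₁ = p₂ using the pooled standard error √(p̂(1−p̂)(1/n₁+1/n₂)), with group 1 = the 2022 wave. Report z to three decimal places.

z = -8.597

Sample proportions: p̂₁ = 47/466 = 0.10086 and p̂₂ = 69/175 = 0.39429.
Pooled p̂ = (47+69)/(466+175) = 116/641 = 0.18097.
SE = √[p̂(1−p̂)(1/n₁+1/n₂)] = √[0.18097·0.81903·(1/466+1/175)] ≈ 0.034132.
z = (p̂₁ − p̂₂)/SE = (0.10086 − 0.39429)/0.034132 = -0.29343/0.034132 = -8.597.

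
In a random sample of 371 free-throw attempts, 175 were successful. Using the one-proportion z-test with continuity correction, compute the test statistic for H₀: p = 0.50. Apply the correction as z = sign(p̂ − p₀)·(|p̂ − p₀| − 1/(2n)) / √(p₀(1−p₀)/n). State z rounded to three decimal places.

Sample proportion p̂ = 175/371 = 0.47170. p̂ − p₀ = -0.028302.
1/(2n) = 0.001348.
Corrected numerator: |-0.028302| − 0.001348 = 0.026954.
Under H₀, SE = √(p₀(1−p₀)/n) = √(0.50·0.50/371) = √0.000673854 = 0.025959.
z = (−)0.026954/0.025959 = -1.038.

z = -1.038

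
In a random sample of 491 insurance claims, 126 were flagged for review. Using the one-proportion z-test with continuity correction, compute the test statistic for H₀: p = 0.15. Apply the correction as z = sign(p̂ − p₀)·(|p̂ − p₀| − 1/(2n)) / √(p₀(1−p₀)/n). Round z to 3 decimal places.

p̂ = 126/491 = 0.25662. p̂ − p₀ = 0.106619.
1/(2n) = 0.001018.
Corrected numerator: |0.106619| − 0.001018 = 0.105601.
Null standard error: √(0.15·0.85/491) = √0.000259674 = 0.016114.
z = +0.105601/0.016114 = 6.553.

z = 6.553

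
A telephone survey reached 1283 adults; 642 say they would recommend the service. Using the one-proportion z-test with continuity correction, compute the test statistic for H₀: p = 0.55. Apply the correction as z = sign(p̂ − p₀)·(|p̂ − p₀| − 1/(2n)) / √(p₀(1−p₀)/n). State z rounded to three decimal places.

The sample proportion is 642/1283 = 0.50039. p̂ − p₀ = -0.049610.
Continuity correction 1/(2n) = 1/2566 = 0.000390.
Corrected numerator: |-0.049610| − 0.000390 = 0.049220.
SE₀ = √(0.55·0.45/1283) = 0.013889.
z = (−)0.049220/0.013889 = -3.544.

z = -3.544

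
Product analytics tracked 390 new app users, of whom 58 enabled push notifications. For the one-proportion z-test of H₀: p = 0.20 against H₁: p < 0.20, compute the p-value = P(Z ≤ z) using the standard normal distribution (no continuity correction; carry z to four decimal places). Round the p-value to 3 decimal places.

The sample proportion is 58/390 = 0.14872.
Under H₀, SE = √(p₀(1−p₀)/n) = √(0.20·0.80/390) = √0.000410256 = 0.020255.
z = (p̂ − p₀)/SE = (58/390 − 0.20)/0.020255 ≈ -2.5318.
From the standard normal, P(Z ≤ z) = 0.006.

p-value = 0.006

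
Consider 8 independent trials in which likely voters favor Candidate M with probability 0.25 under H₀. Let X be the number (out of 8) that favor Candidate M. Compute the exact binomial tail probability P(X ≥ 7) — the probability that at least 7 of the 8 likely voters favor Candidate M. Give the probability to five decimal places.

P = 0.00038

X is binomial with n = 8 and p = 0.25.
P(X ≥ 7) = C(8,7)·0.25^7·0.75^1 + C(8,8)·0.25^8·0.75^0.
= 0.000366 + 0.000015 = 0.00038.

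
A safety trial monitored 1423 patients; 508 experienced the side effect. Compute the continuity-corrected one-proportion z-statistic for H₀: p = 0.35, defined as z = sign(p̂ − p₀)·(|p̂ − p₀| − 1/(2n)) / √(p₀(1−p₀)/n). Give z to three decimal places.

With x = 508 successes in n = 1423, p̂ = 0.35699. p̂ − p₀ = 0.006992.
Continuity correction 1/(2n) = 1/2846 = 0.000351.
Corrected numerator: |0.006992| − 0.000351 = 0.006641.
Under H₀, SE = √(p₀(1−p₀)/n) = √(0.35·0.65/1423) = √0.000159874 = 0.012644.
z = (+)0.006641/0.012644 = 0.525.

z = 0.525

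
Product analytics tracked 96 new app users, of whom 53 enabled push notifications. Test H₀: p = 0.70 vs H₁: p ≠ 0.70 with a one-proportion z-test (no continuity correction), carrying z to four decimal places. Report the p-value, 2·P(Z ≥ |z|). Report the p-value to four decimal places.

With x = 53 successes in n = 96, p̂ = 0.55208.
Under H₀, SE = √(p₀(1−p₀)/n) = √(0.70·0.30/96) = √0.002187500 = 0.046771.
z = (p̂ − p₀)/SE = (53/96 − 0.70)/0.046771 ≈ -3.1626.
p-value = 2·P(Z ≥ |z|) with z = -3.1626 → 0.0016.

p-value = 0.0016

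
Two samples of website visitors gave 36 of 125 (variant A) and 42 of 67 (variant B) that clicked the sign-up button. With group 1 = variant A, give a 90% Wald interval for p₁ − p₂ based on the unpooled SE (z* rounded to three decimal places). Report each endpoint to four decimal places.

(-0.4567, -0.2210)

p̂₁ = 36/125 = 0.28800, p̂₂ = 42/67 = 0.62687; p̂₁ − p̂₂ = -0.33887.
SE = √(0.001640448 + 0.003491121) = √0.005131569 = 0.071635.
z* = 1.645 at the 90% level. Margin of error = 0.11784.
CI: -0.33887 ± 0.11784 = (-0.4567, -0.2210).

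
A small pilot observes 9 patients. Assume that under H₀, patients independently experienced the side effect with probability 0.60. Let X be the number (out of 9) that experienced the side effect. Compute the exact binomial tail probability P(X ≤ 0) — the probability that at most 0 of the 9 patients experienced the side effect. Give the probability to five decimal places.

X is binomial with n = 9 and p = 0.60.
P(X ≤ 0) = C(9,0)·0.60^0·0.40^9.
= 0.000262 = 0.00026.

P = 0.00026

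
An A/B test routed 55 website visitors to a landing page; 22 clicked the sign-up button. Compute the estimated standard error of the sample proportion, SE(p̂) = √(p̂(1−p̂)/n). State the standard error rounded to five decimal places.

SE = 0.06606

The sample proportion is 22/55 = 0.40000.
p̂(1−p̂) = 0.40000·0.60000 = 0.240000.
Dividing by n and taking the root: √0.004363636 = 0.06606.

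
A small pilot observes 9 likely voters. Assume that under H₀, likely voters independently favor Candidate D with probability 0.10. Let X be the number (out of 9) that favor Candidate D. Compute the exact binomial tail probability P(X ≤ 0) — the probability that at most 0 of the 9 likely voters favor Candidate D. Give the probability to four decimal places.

X ~ Binomial(n=9, p=0.10).
P(X ≤ 0) = C(9,0)·0.10^0·0.90^9.
= 0.387420 = 0.3874.

P = 0.3874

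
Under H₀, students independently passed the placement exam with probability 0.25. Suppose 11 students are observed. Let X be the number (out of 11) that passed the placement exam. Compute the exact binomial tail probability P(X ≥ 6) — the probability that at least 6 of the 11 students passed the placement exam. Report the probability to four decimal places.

X is binomial with n = 11 and p = 0.25.
P(X ≥ 6) = Σ_{j=6}^{11} C(11,j)·0.25^j·0.75^{11−j}.
= 0.026766 + 0.006373 + 0.001062 + 0.000118 + 0.000008 + 0.000000 = 0.0343.

P = 0.0343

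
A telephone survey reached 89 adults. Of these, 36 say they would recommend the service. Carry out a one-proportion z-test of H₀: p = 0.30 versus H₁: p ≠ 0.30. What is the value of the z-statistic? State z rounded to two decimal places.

z = 2.15

The sample proportion is 36/89 = 0.40449.
Null standard error: √(0.30·0.70/89) = √0.002359551 = 0.048575.
z = (0.40449 − 0.30)/0.048575 = 0.10449/0.048575 = 2.15.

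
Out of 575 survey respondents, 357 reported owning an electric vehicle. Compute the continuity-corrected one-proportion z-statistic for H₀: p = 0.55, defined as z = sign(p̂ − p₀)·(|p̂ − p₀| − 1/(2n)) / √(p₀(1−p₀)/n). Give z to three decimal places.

p̂ = 357/575 = 0.62087. p̂ − p₀ = 0.070870.
1/(2n) = 0.000870.
Corrected numerator: |0.070870| − 0.000870 = 0.070000.
Null standard error: √(0.55·0.45/575) = √0.000430435 = 0.020747.
z = (+)0.070000/0.020747 = 3.374.

z = 3.374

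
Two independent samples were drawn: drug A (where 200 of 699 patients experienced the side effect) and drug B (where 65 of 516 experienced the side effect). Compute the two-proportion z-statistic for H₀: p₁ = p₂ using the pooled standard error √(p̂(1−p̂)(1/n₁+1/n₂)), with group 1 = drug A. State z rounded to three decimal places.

z = 6.682

Sample proportions: p̂₁ = 200/699 = 0.28612 and p̂₂ = 65/516 = 0.12597.
Pooled p̂ = (200+65)/(699+516) = 265/1215 = 0.21811.
SE = √[p̂(1−p̂)(1/n₁+1/n₂)] = √[0.21811·0.78189·(1/699+1/516)] ≈ 0.023968.
z = 0.16015/0.023968 = 6.682.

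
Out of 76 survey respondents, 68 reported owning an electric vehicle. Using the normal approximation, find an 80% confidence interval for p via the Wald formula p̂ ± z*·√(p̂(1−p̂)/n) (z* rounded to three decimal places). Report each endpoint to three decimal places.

Sample proportion p̂ = 68/76 = 0.89474.
SE = √(p̂(1−p̂)/n) = √(0.094183/76) = 0.035203.
The 80% critical value is z* = 1.282.
Margin of error: 1.282 × 0.035203 = 0.04513.
CI: 0.89474 ± 0.04513 = (0.850, 0.940).

(0.850, 0.940)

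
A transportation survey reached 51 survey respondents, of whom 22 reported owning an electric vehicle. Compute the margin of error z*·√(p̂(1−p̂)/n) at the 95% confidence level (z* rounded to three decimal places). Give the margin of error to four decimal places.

ME = 0.1359

Sample proportion p̂ = 22/51 = 0.43137.
Standard error of p̂: √(0.245290/51) = √0.004809613 = 0.069351.
The 95% critical value is z* = 1.960.
Margin of error = z*·SE = 1.960 × 0.069351 = 0.1359.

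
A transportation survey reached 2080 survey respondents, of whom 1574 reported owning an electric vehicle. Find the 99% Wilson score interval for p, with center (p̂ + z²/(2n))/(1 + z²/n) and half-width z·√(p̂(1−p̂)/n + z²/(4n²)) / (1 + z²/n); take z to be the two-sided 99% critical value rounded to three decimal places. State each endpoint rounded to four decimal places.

Here p̂ = 1574/2080 = 0.75673 and z = 2.576 (z² = 6.635776).
1 + z²/n = 1.003190.
Center = (0.75673 + 0.001595)/1.003190 = 0.75591.
Radicand: p̂(1−p̂)/n + z²/(4n²) = 0.000088504 + 0.000000383 = 0.000088887.
Half-width = 2.576·√0.000088887/1.003190 = 0.02421.
So the interval runs from 0.7317 to 0.7801.

(0.7317, 0.7801)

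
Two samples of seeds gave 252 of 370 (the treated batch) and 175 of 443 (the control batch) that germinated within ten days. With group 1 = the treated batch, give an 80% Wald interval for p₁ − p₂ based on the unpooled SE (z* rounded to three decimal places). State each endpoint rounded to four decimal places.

(0.2430, 0.3291)

p̂₁ = 0.68108, p̂₂ = 0.39503, so the observed difference is 0.28605.
SE = √(0.000587053 + 0.000539463) = √0.001126516 = 0.033564.
z* = 1.282 at the 80% level. Margin of error = 0.04303.
So the interval runs from 0.2430 to 0.3291.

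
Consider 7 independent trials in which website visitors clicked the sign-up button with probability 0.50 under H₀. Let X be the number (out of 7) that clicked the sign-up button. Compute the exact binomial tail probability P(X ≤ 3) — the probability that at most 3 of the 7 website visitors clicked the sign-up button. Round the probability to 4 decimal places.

X ~ Binomial(n=7, p=0.50).
P(X ≤ 3) = C(7,0)·0.50^0·0.50^7 + C(7,1)·0.50^1·0.50^6 + C(7,2)·0.50^2·0.50^5 + C(7,3)·0.50^3·0.50^4.
= 0.007812 + 0.054688 + 0.164062 + 0.273438 = 0.5000.

P = 0.5000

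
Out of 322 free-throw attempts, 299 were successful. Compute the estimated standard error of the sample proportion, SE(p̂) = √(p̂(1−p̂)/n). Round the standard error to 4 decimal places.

SE = 0.0144

p̂ = 299/322 = 0.92857.
p̂(1−p̂) = 0.066328.
Dividing by n and taking the root: √0.000205988 = 0.0144.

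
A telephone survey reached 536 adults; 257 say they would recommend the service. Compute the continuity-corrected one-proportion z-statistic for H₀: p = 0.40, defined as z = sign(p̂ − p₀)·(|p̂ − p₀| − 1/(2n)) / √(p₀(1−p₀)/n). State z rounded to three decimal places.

p̂ = 257/536 = 0.47948. p̂ − p₀ = 0.079478.
Continuity correction 1/(2n) = 1/1072 = 0.000933.
Corrected numerator: |0.079478| − 0.000933 = 0.078545.
Null standard error: √(0.40·0.60/536) = √0.000447761 = 0.021160.
z = +0.078545/0.021160 = 3.712.

z = 3.712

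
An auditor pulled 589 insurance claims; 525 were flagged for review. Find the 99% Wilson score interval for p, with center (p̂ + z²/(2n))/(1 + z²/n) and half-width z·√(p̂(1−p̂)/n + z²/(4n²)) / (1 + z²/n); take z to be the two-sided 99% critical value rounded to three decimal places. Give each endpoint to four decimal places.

Here p̂ = 525/589 = 0.89134 and z = 2.576 (z² = 6.635776).
1 + z²/n = 1.011266.
Adjusted center: (0.89134 + z²/(2n))/1.011266 = 0.88698.
Radicand: p̂(1−p̂)/n + z²/(4n²) = 0.000164435 + 0.000004782 = 0.000169217.
Half-width = z·√(radicand)/denom = 2.576·0.013008/1.011266 = 0.03314.
Interval: 0.88698 ± 0.03314 → (0.8538, 0.9201).

(0.8538, 0.9201)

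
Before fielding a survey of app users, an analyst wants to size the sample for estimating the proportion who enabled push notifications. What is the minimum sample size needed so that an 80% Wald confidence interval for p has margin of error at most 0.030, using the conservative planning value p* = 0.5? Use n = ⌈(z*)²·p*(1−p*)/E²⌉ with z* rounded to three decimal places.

n = 457

For 80% confidence, z* = 1.282.
p*(1−p*) = 0.2500.
(z*)²·p*(1−p*)/E² = 1.643524·0.2500/0.000900 = 456.534.
⌈456.534⌉ = 457.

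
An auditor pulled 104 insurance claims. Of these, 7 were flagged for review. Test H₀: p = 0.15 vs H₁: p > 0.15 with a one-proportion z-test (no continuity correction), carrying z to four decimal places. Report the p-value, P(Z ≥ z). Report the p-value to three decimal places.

p-value = 0.991

The sample proportion is 7/104 = 0.06731.
Under H₀, SE = √(p₀(1−p₀)/n) = √(0.15·0.85/104) = √0.001225962 = 0.035014.
z = (p̂ − p₀)/SE = (7/104 − 0.15)/0.035014 ≈ -2.3617.
p-value = P(Z ≥ z) with z = -2.3617 → 0.991.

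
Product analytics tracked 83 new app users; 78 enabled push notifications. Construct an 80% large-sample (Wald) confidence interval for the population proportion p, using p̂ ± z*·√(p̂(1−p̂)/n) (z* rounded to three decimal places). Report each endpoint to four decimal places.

(0.9063, 0.9732)

p̂ = 78/83 = 0.93976.
SE(p̂) = √(0.93976·0.06024/83) = 0.026117.
z* = 1.282 at the 80% level.
Margin of error: 1.282 × 0.026117 = 0.03348.
Interval: 0.93976 ± 0.03348 → (0.9063, 0.9732).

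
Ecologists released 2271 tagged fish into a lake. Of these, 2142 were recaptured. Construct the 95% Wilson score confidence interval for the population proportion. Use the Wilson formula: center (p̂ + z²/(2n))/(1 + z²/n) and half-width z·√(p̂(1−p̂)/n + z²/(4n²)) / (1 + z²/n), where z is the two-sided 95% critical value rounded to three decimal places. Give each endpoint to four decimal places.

(0.9329, 0.9520)

p̂ = 2142/2271 = 0.94320; z = 1.960, so z² = 3.841600.
1 + z²/n = 1.001692.
Center = (0.94320 + 0.000846)/1.001692 = 0.94245.
Radicand: p̂(1−p̂)/n + z²/(4n²) = 0.000023592 + 0.000000186 = 0.000023778.
Half-width = 1.960·√0.000023778/1.001692 = 0.00954.
So the interval runs from 0.9329 to 0.9520.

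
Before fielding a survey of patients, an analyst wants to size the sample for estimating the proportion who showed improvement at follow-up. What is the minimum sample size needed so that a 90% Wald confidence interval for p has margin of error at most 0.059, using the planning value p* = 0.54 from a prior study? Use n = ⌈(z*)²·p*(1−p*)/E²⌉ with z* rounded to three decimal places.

n = 194

For 90% confidence, z* = 1.645.
p*(1−p*) = 0.54·0.46 = 0.2484.
Required n before rounding: 2.706025 × 0.2484 / 0.059² = 193.099.
Rounding up, n = 194.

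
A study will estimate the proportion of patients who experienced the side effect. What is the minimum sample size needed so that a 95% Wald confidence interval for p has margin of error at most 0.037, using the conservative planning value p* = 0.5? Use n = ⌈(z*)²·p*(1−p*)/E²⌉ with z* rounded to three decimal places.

n = 702

For 95% confidence, z* = 1.960.
p*(1−p*) = 0.2500.
Required n before rounding: 3.841600 × 0.2500 / 0.037² = 701.534.
⌈701.534⌉ = 702.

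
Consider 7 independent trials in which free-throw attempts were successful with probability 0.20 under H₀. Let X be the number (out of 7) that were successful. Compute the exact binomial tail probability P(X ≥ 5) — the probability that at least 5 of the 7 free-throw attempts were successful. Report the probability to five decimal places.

X ~ Binomial(n=7, p=0.20).
P(X ≥ 5) = C(7,5)·0.20^5·0.80^2 + C(7,6)·0.20^6·0.80^1 + C(7,7)·0.20^7·0.80^0.
= 0.004301 + 0.000358 + 0.000013 = 0.00467.

P = 0.00467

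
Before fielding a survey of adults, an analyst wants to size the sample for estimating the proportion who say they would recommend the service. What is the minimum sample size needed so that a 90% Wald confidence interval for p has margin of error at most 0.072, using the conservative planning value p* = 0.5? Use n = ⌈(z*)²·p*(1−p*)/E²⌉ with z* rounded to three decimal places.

For 90% confidence, z* = 1.645.
p*(1−p*) = 0.2500.
Required n before rounding: 2.706025 × 0.2500 / 0.072² = 130.499.
⌈130.499⌉ = 131.

n = 131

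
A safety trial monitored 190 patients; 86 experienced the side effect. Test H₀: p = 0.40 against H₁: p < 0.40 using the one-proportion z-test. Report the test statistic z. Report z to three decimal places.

Sample proportion p̂ = 86/190 = 0.45263.
Under H₀, SE = √(p₀(1−p₀)/n) = √(0.40·0.60/190) = √0.001263158 = 0.035541.
z = (p̂ − p₀)/SE = (0.45263 − 0.40)/0.035541 = 1.481.

z = 1.481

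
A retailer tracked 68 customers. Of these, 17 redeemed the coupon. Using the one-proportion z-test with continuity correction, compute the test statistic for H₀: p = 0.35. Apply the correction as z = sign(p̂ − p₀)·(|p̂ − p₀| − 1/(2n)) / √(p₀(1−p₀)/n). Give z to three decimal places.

The sample proportion is 17/68 = 0.25000. p̂ − p₀ = -0.100000.
1/(2n) = 0.007353.
Corrected numerator: |-0.100000| − 0.007353 = 0.092647.
Under H₀, SE = √(p₀(1−p₀)/n) = √(0.35·0.65/68) = √0.003345588 = 0.057841.
z = (−)0.092647/0.057841 = -1.602.

z = -1.602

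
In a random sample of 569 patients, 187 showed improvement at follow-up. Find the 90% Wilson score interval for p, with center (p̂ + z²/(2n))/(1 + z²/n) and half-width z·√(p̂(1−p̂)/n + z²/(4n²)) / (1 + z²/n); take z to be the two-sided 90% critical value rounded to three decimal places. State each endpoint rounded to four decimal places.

Here p̂ = 187/569 = 0.32865 and z = 1.645 (z² = 2.706025).
Denominator 1 + z²/n = 1 + 2.706025/569 = 1.004756.
Adjusted center: (0.32865 + z²/(2n))/1.004756 = 0.32946.
Radicand: p̂(1−p̂)/n + z²/(4n²) = 0.000387765 + 0.000002090 = 0.000389855.
Half-width = z·√(radicand)/denom = 1.645·0.019745/1.004756 = 0.03233.
CI: 0.32946 ± 0.03233 = (0.2971, 0.3618).

(0.2971, 0.3618)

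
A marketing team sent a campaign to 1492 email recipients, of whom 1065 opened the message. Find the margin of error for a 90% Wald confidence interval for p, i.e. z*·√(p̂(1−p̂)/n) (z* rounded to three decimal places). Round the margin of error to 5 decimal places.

ME = 0.01925

p̂ = 1065/1492 = 0.71381.
Standard error of p̂: √(0.204287/1492) = √0.000136921 = 0.011701.
The 90% critical value is z* = 1.645.
ME = 1.645·0.011701 = 0.01925.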